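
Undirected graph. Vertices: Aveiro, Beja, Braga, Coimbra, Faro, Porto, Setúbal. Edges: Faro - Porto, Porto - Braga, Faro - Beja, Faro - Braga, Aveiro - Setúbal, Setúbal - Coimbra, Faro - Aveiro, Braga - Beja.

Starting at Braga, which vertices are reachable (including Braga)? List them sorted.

Start at Braga.
Its neighbours: Beja, Faro, Porto.
Then their neighbours: Aveiro.
Then next layer: Setúbal.
Then next layer: Coimbra.
Every vertex is now reached.

Aveiro, Beja, Braga, Coimbra, Faro, Porto, Setúbal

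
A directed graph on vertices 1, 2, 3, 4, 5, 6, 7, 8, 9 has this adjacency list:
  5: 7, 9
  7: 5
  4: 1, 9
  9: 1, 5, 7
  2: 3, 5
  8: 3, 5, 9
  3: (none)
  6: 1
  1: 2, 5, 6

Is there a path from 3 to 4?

3 has no outgoing edges, so nothing is reachable from it.

No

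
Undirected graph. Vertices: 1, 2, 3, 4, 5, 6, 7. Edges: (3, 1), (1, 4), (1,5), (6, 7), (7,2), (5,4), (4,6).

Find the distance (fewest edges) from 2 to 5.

4

Distance 0: 2.
Distance 1: 7.
Distance 2: 6.
Distance 3: 4.
Distance 4: 1, 5 — contains 5.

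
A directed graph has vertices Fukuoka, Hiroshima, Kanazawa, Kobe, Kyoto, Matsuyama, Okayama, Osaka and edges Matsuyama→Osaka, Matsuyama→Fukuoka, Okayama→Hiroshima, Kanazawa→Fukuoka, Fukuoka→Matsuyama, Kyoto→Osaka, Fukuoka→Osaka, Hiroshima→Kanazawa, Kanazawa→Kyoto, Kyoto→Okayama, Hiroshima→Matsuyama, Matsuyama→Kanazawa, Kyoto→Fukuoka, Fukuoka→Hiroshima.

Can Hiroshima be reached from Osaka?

Osaka has no outgoing edges, so nothing is reachable from it.

No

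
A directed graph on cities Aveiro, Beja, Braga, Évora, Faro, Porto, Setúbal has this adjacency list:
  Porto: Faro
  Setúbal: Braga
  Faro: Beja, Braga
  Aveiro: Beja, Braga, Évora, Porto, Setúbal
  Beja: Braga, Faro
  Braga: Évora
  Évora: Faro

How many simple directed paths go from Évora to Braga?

Évora→Faro→Beja→Braga
Évora→Faro→Braga

2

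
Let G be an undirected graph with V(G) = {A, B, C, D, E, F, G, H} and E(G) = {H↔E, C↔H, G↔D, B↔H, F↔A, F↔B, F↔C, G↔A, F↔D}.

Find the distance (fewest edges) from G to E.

5

Distance 0: G.
Distance 1: A, D.
Distance 2: F.
Distance 3: B, C.
Distance 4: H.
Distance 5: E — contains E.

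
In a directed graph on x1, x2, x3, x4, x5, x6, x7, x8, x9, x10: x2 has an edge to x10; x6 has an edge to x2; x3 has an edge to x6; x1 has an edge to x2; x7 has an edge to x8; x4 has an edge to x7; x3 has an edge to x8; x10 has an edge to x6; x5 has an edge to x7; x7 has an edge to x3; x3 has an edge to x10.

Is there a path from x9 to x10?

x9 has no outgoing edges, so nothing is reachable from it.

No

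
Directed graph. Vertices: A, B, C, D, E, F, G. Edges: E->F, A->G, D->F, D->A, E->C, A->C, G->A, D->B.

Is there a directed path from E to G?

Explore from E.
Distance 1: reach C, F.
The search from E is exhausted; no directed path reaches G.

No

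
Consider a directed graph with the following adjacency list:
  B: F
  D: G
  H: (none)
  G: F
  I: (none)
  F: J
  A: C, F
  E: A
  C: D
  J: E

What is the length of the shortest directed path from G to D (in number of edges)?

6

Distance 0: G.
Distance 1: F.
Distance 2: J.
Distance 3: E.
Distance 4: A.
Distance 5: C.
Distance 6: D — contains D.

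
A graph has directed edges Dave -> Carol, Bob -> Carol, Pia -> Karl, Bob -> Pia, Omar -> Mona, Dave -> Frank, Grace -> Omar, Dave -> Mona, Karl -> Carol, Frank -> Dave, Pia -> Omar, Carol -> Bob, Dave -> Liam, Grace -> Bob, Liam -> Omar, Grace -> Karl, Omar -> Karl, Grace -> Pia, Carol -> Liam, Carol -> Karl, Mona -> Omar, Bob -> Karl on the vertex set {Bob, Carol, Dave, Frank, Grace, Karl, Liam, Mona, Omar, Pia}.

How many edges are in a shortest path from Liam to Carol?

Distance 0: Liam.
Distance 1: Omar.
Distance 2: Karl, Mona.
Distance 3: Carol — contains Carol.

3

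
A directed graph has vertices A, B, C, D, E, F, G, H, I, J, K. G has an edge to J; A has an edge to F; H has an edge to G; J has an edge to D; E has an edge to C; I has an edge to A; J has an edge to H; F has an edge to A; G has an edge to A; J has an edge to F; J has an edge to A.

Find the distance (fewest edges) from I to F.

Distance 0: I.
Distance 1: A.
Distance 2: F — contains F.

2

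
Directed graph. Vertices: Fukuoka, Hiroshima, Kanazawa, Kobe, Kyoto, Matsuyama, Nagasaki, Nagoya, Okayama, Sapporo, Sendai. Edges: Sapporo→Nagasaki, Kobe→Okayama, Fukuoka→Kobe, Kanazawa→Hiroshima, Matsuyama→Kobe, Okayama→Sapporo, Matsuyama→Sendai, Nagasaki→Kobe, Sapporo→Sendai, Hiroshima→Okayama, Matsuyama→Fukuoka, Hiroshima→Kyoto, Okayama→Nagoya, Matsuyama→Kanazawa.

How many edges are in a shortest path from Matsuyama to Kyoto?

3

Distance 0: Matsuyama.
Distance 1: Fukuoka, Kanazawa, Kobe, Sendai.
Distance 2: Hiroshima, Okayama.
Distance 3: Kyoto, Nagoya, Sapporo — contains Kyoto.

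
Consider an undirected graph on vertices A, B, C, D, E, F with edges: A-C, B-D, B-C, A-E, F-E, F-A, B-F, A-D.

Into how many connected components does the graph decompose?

1

From A: component {A, B, C, D, E, F}.
That's 1 component.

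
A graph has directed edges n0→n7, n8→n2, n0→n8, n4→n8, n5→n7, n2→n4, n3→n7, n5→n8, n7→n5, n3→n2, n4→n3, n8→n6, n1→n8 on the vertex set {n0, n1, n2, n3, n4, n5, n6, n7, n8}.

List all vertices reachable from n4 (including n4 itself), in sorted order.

Start at n4.
Its neighbours: n3, n8.
Then their neighbours: n2, n6, n7.
Then next layer: n5.
Nothing further is reachable.

n2, n3, n4, n5, n6, n7, n8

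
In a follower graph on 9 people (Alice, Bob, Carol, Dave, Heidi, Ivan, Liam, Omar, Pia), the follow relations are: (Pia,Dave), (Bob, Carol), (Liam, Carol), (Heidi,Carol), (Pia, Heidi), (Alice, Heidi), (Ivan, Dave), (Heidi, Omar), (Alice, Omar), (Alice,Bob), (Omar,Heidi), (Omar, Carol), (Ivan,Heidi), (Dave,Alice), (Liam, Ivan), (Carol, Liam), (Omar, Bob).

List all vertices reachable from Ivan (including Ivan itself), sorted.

Alice, Bob, Carol, Dave, Heidi, Ivan, Liam, Omar

Start at Ivan.
Its neighbours: Dave, Heidi.
Then their neighbours: Alice, Carol, Omar.
Then next layer: Bob, Liam.
Nothing further is reachable.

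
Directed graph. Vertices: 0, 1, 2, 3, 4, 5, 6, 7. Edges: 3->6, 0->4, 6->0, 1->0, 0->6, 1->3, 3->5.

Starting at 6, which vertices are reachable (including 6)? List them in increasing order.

Start at 6.
Its neighbours: 0.
Then their neighbours: 4.
Nothing further is reachable.

0, 4, 6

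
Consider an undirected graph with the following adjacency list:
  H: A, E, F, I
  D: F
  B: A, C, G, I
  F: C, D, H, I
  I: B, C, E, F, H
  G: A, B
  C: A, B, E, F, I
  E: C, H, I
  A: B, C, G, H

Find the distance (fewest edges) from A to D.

Distance 0: A.
Distance 1: B, C, G, H.
Distance 2: E, F, I.
Distance 3: D — contains D.

3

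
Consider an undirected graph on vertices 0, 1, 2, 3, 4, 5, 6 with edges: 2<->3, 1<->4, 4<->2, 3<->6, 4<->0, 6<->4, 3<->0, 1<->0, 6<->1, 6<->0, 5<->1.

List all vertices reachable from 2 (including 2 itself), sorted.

Start at 2.
Its neighbours: 3, 4.
Then their neighbours: 0, 1, 6.
Then next layer: 5.
Every vertex is now reached.

0, 1, 2, 3, 4, 5, 6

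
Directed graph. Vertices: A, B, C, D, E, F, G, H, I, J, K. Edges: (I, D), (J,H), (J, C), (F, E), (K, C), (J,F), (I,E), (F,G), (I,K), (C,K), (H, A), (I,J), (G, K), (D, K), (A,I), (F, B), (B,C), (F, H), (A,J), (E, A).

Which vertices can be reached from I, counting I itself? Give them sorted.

Start at I.
Its neighbours: D, E, J, K.
Then their neighbours: A, C, F, H.
Then next layer: B, G.
Every vertex is now reached.

A, B, C, D, E, F, G, H, I, J, K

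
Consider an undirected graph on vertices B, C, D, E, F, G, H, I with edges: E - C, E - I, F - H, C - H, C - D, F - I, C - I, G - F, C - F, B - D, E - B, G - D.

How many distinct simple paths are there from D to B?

D–B
D–C–E–B
D–C–F–I–E–B
D–C–H–F–I–E–B
D–C–I–E–B
D–G–F–C–E–B
D–G–F–C–I–E–B
D–G–F–H–C–E–B
D–G–F–H–C–I–E–B
D–G–F–I–C–E–B
D–G–F–I–E–B

11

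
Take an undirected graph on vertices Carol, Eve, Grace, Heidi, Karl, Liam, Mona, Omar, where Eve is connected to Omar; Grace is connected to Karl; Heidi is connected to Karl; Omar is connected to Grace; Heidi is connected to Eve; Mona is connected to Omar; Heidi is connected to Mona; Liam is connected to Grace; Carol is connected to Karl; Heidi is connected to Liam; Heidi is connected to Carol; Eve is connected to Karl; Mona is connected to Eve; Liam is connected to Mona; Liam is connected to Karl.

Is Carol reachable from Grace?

Explore from Grace.
Distance 1: reach Karl, Liam, Omar.
Distance 2: reach Carol, Eve, Heidi, Mona.
Found Carol.

Yes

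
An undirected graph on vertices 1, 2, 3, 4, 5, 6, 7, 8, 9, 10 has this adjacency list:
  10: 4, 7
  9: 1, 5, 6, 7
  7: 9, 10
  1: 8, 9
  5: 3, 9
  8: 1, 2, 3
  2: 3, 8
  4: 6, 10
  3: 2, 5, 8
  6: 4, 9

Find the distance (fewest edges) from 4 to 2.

Distance 0: 4.
Distance 1: 6, 10.
Distance 2: 7, 9.
Distance 3: 1, 5.
Distance 4: 3, 8.
Distance 5: 2 — contains 2.

5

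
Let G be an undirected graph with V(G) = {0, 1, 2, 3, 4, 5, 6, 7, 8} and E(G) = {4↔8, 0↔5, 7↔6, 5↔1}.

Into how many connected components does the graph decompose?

From 0: component {0, 1, 5}.
From 2: component {2}.
From 3: component {3}.
From 4: component {4, 8}.
From 6: component {6, 7}.
That's 5 components.

5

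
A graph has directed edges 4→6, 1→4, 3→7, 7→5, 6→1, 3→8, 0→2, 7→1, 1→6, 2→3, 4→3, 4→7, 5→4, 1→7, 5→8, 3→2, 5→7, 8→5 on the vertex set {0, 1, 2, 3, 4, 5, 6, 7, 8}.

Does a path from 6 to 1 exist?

Yes

Explore from 6.
Distance 1: reach 1.
Found 1.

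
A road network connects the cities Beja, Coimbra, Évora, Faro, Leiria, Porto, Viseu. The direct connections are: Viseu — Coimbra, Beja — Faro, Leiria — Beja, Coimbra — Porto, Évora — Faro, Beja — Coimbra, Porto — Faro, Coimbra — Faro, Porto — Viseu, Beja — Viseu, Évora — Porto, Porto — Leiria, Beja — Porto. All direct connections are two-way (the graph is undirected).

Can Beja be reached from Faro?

Explore from Faro.
Distance 1: reach Beja, Coimbra, Évora, Porto.
Found Beja.

Yes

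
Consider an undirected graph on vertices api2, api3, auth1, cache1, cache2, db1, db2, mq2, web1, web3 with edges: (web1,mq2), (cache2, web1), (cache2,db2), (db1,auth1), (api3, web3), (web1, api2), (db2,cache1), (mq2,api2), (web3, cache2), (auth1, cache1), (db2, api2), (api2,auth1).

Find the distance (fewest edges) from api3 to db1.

6

Distance 0: api3.
Distance 1: web3.
Distance 2: cache2.
Distance 3: db2, web1.
Distance 4: api2, cache1, mq2.
Distance 5: auth1.
Distance 6: db1 — contains db1.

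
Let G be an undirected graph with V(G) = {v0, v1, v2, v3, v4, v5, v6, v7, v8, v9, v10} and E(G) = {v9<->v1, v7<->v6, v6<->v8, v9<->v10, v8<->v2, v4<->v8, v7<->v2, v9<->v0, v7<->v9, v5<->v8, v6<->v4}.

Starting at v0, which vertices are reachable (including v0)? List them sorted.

v0, v1, v2, v4, v5, v6, v7, v8, v9, v10

Start at v0.
Its neighbours: v9.
Then their neighbours: v1, v7, v10.
Then next layer: v2, v6.
Then next layer: v4, v8.
Then next layer: v5.
Nothing further is reachable.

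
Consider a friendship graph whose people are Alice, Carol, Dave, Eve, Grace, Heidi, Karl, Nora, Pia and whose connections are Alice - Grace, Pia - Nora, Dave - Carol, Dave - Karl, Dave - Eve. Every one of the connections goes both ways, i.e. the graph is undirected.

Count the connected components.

4

From Alice: component {Alice, Grace}.
From Carol: component {Carol, Dave, Eve, Karl}.
From Heidi: component {Heidi}.
From Nora: component {Nora, Pia}.
That's 4 components.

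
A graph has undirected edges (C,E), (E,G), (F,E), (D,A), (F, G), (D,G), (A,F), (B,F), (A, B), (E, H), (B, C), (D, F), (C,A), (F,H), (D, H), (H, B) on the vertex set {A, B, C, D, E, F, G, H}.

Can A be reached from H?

Yes

Explore from H.
Distance 1: reach B, D, E, F.
Distance 2: reach A, C, G.
Found A.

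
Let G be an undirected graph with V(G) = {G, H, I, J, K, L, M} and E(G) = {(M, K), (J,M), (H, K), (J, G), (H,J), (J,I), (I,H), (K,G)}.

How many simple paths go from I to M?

I–H–J–G–K–M
I–H–J–M
I–H–K–G–J–M
I–H–K–M
I–J–G–K–M
I–J–H–K–M
I–J–M

7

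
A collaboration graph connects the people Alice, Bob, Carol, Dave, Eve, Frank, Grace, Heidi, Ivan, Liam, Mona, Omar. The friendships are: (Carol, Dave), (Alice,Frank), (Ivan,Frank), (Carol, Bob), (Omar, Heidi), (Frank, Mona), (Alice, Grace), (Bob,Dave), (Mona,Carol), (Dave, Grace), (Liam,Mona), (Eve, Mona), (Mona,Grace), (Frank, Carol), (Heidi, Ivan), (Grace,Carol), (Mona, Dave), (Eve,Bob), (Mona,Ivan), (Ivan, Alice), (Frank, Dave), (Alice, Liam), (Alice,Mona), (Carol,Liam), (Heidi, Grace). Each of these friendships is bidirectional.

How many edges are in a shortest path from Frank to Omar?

Distance 0: Frank.
Distance 1: Alice, Carol, Dave, Ivan, Mona.
Distance 2: Bob, Eve, Grace, Heidi, Liam.
Distance 3: Omar — contains Omar.

3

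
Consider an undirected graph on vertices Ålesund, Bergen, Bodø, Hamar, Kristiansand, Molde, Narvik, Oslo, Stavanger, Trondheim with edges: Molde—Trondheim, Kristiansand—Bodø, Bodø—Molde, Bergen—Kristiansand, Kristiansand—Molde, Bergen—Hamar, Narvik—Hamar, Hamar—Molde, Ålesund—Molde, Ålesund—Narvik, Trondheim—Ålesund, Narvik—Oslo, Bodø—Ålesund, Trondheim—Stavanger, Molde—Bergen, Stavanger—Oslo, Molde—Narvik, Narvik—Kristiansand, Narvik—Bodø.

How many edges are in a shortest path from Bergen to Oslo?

3

Distance 0: Bergen.
Distance 1: Hamar, Kristiansand, Molde.
Distance 2: Ålesund, Bodø, Narvik, Trondheim.
Distance 3: Oslo, Stavanger — contains Oslo.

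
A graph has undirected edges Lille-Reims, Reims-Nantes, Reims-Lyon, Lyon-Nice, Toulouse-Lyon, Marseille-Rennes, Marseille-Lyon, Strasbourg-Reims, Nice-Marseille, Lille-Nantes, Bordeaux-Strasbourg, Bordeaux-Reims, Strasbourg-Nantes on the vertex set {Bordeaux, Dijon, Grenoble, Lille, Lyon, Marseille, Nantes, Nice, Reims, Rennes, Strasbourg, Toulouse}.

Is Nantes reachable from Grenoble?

No

Grenoble has no edges, so nothing is reachable from it.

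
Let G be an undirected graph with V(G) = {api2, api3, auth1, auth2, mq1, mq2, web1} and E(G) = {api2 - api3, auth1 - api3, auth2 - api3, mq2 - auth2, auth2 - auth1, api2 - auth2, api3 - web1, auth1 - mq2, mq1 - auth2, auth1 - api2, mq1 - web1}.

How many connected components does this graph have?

From api2: component {api2, api3, auth1, auth2, mq1, mq2, web1}.
That's 1 component.

1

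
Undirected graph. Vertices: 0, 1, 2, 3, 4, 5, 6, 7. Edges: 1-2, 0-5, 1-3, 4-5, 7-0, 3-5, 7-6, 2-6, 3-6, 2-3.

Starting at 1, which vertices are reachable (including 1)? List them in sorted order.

0, 1, 2, 3, 4, 5, 6, 7

Start at 1.
Its neighbours: 2, 3.
Then their neighbours: 5, 6.
Then next layer: 0, 4, 7.
Every vertex is now reached.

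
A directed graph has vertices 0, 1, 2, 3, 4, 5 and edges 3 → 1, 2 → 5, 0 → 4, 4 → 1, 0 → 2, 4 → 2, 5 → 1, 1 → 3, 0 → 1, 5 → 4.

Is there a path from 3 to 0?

Explore from 3.
Distance 1: reach 1.
The search from 3 is exhausted; no directed path reaches 0.

No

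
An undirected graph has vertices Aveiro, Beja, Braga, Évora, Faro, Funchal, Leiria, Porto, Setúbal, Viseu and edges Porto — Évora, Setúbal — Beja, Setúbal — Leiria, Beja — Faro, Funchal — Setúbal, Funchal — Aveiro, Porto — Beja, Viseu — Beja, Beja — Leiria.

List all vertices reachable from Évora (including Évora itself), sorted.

Start at Évora.
Its neighbours: Porto.
Then their neighbours: Beja.
Then next layer: Faro, Leiria, Setúbal, Viseu.
Then next layer: Funchal.
Then next layer: Aveiro.
Nothing further is reachable.

Aveiro, Beja, Évora, Faro, Funchal, Leiria, Porto, Setúbal, Viseu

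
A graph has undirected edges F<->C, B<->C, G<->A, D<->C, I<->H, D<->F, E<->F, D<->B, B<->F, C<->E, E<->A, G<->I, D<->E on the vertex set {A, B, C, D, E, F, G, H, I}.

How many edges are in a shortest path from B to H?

Distance 0: B.
Distance 1: C, D, F.
Distance 2: E.
Distance 3: A.
Distance 4: G.
Distance 5: I.
Distance 6: H — contains H.

6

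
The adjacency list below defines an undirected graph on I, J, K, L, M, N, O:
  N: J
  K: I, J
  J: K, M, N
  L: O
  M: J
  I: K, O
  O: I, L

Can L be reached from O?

Yes

Explore from O.
Distance 1: reach I, L.
Found L.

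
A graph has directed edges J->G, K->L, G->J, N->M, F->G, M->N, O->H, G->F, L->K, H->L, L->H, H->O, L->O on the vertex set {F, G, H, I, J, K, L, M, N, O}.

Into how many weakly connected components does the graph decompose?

From F: component {F, G, J}.
From H: component {H, K, L, O}.
From I: component {I}.
From M: component {M, N}.
That's 4 components.

4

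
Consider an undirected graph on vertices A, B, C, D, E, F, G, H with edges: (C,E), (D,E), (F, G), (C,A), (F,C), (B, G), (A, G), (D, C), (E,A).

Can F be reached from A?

Explore from A.
Distance 1: reach C, E, G.
Distance 2: reach B, D, F.
Found F.

Yes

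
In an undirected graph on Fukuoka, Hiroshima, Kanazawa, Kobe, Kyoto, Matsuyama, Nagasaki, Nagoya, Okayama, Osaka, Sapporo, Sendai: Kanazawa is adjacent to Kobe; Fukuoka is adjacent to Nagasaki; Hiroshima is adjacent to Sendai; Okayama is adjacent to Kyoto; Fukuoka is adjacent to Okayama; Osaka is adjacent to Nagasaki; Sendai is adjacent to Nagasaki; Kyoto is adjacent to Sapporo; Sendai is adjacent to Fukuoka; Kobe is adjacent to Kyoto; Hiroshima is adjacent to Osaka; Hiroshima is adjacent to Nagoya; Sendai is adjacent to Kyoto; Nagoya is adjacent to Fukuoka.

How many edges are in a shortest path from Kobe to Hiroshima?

Distance 0: Kobe.
Distance 1: Kanazawa, Kyoto.
Distance 2: Okayama, Sapporo, Sendai.
Distance 3: Fukuoka, Hiroshima, Nagasaki — contains Hiroshima.

3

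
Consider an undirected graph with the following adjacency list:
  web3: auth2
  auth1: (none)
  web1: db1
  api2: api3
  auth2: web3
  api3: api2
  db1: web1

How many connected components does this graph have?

4

From api2: component {api2, api3}.
From auth1: component {auth1}.
From auth2: component {auth2, web3}.
From db1: component {db1, web1}.
That's 4 components.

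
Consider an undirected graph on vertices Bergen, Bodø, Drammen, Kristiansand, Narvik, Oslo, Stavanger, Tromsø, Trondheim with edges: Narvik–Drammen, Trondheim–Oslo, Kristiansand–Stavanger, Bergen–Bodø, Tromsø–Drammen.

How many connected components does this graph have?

4

From Bergen: component {Bergen, Bodø}.
From Drammen: component {Drammen, Narvik, Tromsø}.
From Kristiansand: component {Kristiansand, Stavanger}.
From Oslo: component {Oslo, Trondheim}.
That's 4 components.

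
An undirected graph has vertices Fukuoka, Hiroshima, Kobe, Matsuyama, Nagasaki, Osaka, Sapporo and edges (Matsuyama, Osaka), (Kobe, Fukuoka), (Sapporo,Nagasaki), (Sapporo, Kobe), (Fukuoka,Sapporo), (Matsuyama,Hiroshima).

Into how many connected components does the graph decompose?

2

From Fukuoka: component {Fukuoka, Kobe, Nagasaki, Sapporo}.
From Hiroshima: component {Hiroshima, Matsuyama, Osaka}.
That's 2 components.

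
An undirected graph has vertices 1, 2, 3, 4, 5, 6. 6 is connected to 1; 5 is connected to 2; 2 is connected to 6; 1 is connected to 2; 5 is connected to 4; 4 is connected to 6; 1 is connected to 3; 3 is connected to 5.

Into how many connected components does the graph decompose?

1

From 1: component {1, 2, 3, 4, 5, 6}.
That's 1 component.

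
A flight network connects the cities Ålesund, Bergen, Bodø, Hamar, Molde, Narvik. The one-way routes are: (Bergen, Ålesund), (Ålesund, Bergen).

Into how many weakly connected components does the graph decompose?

5

From Ålesund: component {Ålesund, Bergen}.
From Bodø: component {Bodø}.
From Hamar: component {Hamar}.
From Molde: component {Molde}.
From Narvik: component {Narvik}.
That's 5 components.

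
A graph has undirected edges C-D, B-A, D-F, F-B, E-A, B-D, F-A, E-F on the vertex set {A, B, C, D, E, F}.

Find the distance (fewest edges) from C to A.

Distance 0: C.
Distance 1: D.
Distance 2: B, F.
Distance 3: A, E — contains A.

3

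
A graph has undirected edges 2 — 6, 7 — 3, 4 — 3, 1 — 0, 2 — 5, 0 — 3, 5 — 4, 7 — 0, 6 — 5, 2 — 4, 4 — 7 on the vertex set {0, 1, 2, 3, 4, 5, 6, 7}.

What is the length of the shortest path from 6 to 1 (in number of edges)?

Distance 0: 6.
Distance 1: 2, 5.
Distance 2: 4.
Distance 3: 3, 7.
Distance 4: 0.
Distance 5: 1 — contains 1.

5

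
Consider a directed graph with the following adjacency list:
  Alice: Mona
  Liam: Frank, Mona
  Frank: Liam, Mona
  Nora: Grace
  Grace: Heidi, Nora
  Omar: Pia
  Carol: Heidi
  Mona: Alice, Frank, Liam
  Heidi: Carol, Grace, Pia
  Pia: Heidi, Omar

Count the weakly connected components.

2

From Alice: component {Alice, Frank, Liam, Mona}.
From Carol: component {Carol, Grace, Heidi, Nora, Omar, Pia}.
That's 2 components.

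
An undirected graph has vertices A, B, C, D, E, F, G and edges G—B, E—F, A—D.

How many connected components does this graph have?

From A: component {A, D}.
From B: component {B, G}.
From C: component {C}.
From E: component {E, F}.
That's 4 components.

4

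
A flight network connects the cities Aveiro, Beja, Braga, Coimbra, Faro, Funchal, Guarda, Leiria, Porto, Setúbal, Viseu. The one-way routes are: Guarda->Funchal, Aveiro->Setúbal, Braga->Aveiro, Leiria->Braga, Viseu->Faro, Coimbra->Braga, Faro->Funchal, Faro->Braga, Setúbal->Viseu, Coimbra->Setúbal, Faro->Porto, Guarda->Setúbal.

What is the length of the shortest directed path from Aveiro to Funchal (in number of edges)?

4

Distance 0: Aveiro.
Distance 1: Setúbal.
Distance 2: Viseu.
Distance 3: Faro.
Distance 4: Braga, Funchal, Porto — contains Funchal.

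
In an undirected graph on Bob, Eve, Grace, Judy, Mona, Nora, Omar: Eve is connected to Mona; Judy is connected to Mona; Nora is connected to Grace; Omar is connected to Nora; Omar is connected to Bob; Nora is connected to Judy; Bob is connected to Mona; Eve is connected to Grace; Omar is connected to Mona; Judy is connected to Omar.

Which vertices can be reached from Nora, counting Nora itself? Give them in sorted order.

Bob, Eve, Grace, Judy, Mona, Nora, Omar

Start at Nora.
Its neighbours: Grace, Judy, Omar.
Then their neighbours: Bob, Eve, Mona.
Every vertex is now reached.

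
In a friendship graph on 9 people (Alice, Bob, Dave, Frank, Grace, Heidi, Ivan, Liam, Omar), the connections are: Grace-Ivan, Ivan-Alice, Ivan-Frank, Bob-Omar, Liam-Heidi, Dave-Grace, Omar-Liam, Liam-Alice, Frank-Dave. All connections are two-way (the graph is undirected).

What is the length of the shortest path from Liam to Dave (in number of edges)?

4

Distance 0: Liam.
Distance 1: Alice, Heidi, Omar.
Distance 2: Bob, Ivan.
Distance 3: Frank, Grace.
Distance 4: Dave — contains Dave.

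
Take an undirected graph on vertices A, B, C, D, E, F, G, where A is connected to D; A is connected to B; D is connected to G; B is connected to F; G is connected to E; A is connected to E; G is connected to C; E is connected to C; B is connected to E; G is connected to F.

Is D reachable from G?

Explore from G.
Distance 1: reach C, D, E, F.
Found D.

Yes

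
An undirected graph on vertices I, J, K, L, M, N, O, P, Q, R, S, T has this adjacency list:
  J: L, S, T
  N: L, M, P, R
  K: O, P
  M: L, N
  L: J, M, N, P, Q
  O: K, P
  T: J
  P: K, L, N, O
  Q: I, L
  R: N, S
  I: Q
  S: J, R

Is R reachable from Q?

Explore from Q.
Distance 1: reach I, L.
Distance 2: reach J, M, N, P.
Distance 3: reach K, O, R, S, T.
Found R.

Yes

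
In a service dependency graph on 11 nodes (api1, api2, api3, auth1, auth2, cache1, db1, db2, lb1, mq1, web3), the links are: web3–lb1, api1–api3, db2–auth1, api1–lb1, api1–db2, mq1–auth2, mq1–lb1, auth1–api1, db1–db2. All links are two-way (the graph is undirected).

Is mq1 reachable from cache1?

No

cache1 has no edges, so nothing is reachable from it.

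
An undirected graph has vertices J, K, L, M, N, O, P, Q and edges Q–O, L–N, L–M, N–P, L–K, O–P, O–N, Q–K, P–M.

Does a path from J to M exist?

J has no edges, so nothing is reachable from it.

No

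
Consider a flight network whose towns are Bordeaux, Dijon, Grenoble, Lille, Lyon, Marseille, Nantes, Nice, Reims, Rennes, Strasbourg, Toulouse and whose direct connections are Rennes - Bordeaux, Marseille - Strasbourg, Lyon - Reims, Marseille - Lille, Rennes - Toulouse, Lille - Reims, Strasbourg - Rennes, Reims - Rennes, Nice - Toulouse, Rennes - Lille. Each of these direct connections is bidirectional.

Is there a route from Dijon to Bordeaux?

Dijon has no edges, so nothing is reachable from it.

No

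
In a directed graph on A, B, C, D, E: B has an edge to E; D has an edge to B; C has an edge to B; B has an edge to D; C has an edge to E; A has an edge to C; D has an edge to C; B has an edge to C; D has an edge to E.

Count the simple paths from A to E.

3

A→C→B→D→E
A→C→B→E
A→C→E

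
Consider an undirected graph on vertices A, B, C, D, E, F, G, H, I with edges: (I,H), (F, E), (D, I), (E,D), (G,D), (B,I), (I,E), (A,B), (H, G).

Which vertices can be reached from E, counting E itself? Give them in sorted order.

A, B, D, E, F, G, H, I

Start at E.
Its neighbours: D, F, I.
Then their neighbours: B, G, H.
Then next layer: A.
Nothing further is reachable.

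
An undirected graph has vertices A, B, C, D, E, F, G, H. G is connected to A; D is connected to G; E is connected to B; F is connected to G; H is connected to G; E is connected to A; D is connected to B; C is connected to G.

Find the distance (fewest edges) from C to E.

Distance 0: C.
Distance 1: G.
Distance 2: A, D, F, H.
Distance 3: B, E — contains E.

3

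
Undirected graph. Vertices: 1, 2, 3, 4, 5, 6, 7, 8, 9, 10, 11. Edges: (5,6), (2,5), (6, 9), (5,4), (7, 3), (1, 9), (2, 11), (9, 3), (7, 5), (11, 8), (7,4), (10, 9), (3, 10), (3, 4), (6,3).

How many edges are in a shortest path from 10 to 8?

Distance 0: 10.
Distance 1: 3, 9.
Distance 2: 1, 4, 6, 7.
Distance 3: 5.
Distance 4: 2.
Distance 5: 11.
Distance 6: 8 — contains 8.

6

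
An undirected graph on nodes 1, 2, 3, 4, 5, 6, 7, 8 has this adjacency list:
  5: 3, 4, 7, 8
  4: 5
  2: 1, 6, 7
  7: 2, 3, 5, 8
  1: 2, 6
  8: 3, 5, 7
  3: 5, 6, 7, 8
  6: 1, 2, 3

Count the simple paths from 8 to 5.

8–3–5
8–3–6–1–2–7–5
8–3–6–2–7–5
8–3–7–5
8–5
8–7–2–1–6–3–5
8–7–2–6–3–5
8–7–3–5
8–7–5

9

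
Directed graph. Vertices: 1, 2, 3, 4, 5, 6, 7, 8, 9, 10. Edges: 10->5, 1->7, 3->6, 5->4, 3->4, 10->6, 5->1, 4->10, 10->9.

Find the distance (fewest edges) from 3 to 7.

5

Distance 0: 3.
Distance 1: 4, 6.
Distance 2: 10.
Distance 3: 5, 9.
Distance 4: 1.
Distance 5: 7 — contains 7.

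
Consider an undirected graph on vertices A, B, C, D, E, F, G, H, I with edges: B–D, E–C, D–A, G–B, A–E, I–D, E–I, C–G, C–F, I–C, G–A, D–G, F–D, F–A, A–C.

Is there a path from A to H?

No

Explore from A.
Distance 1: reach C, D, E, F, G.
Distance 2: reach B, I.
The search is exhausted without reaching H; it lies in a different component.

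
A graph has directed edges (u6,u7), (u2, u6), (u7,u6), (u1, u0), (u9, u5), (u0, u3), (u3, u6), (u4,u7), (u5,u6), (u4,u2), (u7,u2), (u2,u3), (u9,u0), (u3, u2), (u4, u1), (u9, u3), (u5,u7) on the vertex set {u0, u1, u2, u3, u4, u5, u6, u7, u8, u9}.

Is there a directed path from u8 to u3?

No

u8 has no outgoing edges, so nothing is reachable from it.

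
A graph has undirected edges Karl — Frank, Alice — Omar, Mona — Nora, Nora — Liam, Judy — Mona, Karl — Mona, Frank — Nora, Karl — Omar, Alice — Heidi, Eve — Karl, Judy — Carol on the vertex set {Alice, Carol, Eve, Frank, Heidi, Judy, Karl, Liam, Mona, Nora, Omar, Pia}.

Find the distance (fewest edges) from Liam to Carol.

4

Distance 0: Liam.
Distance 1: Nora.
Distance 2: Frank, Mona.
Distance 3: Judy, Karl.
Distance 4: Carol, Eve, Omar — contains Carol.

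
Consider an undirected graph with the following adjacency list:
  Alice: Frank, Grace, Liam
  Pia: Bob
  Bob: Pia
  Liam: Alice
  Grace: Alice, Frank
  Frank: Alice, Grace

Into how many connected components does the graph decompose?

From Alice: component {Alice, Frank, Grace, Liam}.
From Bob: component {Bob, Pia}.
That's 2 components.

2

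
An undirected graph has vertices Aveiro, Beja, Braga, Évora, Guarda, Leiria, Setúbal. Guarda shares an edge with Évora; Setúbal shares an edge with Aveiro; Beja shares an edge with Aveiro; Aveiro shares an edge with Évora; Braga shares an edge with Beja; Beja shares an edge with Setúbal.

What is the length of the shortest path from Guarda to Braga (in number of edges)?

Distance 0: Guarda.
Distance 1: Évora.
Distance 2: Aveiro.
Distance 3: Beja, Setúbal.
Distance 4: Braga — contains Braga.

4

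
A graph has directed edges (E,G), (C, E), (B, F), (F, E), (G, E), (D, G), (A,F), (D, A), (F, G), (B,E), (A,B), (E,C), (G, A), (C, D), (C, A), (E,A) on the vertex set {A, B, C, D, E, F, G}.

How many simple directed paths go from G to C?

4

G→A→B→E→C
G→A→B→F→E→C
G→A→F→E→C
G→E→C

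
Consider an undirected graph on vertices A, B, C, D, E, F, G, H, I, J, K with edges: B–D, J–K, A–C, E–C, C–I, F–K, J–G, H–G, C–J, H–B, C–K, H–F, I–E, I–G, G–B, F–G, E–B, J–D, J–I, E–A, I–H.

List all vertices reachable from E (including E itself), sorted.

Start at E.
Its neighbours: A, B, C, I.
Then their neighbours: D, G, H, J, K.
Then next layer: F.
Every vertex is now reached.

A, B, C, D, E, F, G, H, I, J, K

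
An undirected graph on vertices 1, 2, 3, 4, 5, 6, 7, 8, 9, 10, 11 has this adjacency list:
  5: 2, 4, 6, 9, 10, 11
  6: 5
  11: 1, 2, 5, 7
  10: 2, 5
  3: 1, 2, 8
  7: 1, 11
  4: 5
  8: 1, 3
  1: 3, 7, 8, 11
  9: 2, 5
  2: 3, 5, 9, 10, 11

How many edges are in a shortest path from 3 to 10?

2

Distance 0: 3.
Distance 1: 1, 2, 8.
Distance 2: 5, 7, 9, 10, 11 — contains 10.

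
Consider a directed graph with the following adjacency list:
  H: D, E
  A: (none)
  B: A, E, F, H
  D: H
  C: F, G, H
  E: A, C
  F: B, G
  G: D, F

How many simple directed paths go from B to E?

B→E
B→F→G→D→H→E
B→H→E

3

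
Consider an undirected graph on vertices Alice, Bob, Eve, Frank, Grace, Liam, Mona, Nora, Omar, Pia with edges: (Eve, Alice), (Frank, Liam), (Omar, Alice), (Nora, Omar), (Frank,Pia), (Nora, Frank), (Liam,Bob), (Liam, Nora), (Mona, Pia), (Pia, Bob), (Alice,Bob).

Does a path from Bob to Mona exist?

Yes

Explore from Bob.
Distance 1: reach Alice, Liam, Pia.
Distance 2: reach Eve, Frank, Mona, Nora, Omar.
Found Mona.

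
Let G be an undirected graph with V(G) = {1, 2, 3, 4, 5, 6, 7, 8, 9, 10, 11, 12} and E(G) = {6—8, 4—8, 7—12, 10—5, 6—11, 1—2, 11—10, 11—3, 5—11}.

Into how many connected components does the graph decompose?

4

From 1: component {1, 2}.
From 3: component {3, 4, 5, 6, 8, 10, 11}.
From 7: component {7, 12}.
From 9: component {9}.
That's 4 components.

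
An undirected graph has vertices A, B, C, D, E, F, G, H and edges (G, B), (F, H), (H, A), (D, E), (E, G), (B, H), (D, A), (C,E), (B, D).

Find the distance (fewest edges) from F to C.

Distance 0: F.
Distance 1: H.
Distance 2: A, B.
Distance 3: D, G.
Distance 4: E.
Distance 5: C — contains C.

5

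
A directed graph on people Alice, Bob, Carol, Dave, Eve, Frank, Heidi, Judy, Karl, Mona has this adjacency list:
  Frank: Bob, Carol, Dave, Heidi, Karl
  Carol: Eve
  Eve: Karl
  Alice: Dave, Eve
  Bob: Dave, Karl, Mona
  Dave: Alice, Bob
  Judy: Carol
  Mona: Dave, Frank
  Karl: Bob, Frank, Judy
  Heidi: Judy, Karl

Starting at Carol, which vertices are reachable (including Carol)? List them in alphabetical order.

Start at Carol.
Its neighbours: Eve.
Then their neighbours: Karl.
Then next layer: Bob, Frank, Judy.
Then next layer: Dave, Heidi, Mona.
Then next layer: Alice.
Every vertex is now reached.

Alice, Bob, Carol, Dave, Eve, Frank, Heidi, Judy, Karl, Mona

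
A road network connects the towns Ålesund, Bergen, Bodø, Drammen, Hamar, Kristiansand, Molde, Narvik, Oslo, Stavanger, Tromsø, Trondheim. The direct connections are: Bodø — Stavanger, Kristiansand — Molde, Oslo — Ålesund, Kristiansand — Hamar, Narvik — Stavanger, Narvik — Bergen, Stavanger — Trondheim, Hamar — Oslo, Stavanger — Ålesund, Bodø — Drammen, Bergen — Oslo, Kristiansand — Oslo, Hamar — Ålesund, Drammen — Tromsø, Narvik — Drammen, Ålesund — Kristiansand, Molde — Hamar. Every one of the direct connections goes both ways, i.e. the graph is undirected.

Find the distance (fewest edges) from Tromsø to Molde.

6

Distance 0: Tromsø.
Distance 1: Drammen.
Distance 2: Bodø, Narvik.
Distance 3: Bergen, Stavanger.
Distance 4: Ålesund, Oslo, Trondheim.
Distance 5: Hamar, Kristiansand.
Distance 6: Molde — contains Molde.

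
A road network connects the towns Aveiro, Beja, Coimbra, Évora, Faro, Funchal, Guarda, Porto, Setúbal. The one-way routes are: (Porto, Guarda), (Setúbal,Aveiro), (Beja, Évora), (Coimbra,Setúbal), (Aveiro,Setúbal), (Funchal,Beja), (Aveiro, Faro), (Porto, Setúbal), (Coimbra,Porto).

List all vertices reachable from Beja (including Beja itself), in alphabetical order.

Beja, Évora

Start at Beja.
Its neighbours: Évora.
Nothing further is reachable.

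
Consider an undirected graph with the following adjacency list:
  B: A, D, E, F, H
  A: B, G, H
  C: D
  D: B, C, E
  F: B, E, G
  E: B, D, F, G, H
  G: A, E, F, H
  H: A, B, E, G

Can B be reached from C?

Explore from C.
Distance 1: reach D.
Distance 2: reach B, E.
Found B.

Yes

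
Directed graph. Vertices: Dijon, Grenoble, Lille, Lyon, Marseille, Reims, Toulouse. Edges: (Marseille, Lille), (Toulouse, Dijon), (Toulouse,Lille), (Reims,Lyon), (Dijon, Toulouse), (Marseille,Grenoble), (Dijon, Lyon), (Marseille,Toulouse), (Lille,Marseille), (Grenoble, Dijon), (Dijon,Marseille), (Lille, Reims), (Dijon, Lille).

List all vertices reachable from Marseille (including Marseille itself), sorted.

Dijon, Grenoble, Lille, Lyon, Marseille, Reims, Toulouse

Start at Marseille.
Its neighbours: Grenoble, Lille, Toulouse.
Then their neighbours: Dijon, Reims.
Then next layer: Lyon.
Every vertex is now reached.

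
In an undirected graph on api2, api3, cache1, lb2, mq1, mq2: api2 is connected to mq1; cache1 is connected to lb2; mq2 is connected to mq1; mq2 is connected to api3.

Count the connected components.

From api2: component {api2, api3, mq1, mq2}.
From cache1: component {cache1, lb2}.
That's 2 components.

2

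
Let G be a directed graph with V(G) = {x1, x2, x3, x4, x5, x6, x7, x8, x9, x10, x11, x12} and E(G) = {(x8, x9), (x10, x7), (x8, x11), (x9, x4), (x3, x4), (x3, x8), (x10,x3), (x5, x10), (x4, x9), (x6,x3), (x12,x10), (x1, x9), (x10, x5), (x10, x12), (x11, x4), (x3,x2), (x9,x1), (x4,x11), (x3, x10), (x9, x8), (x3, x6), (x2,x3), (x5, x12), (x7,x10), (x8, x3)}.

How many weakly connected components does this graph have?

1

From x1: component {x1, x2, x3, x4, x5, x6, x7, x8, x9, x10, x11, x12}.
That's 1 component.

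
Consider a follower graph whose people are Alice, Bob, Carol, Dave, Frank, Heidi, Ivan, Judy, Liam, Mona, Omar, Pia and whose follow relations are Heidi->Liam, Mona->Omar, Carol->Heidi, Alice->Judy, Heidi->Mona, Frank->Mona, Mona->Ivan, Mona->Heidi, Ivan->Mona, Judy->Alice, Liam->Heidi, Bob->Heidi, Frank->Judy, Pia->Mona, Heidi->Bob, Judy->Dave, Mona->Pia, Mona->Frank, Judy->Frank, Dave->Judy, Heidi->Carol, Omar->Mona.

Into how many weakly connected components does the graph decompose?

1

From Alice: component {Alice, Bob, Carol, Dave, Frank, Heidi, Ivan, Judy, Liam, Mona, Omar, Pia}.
That's 1 component.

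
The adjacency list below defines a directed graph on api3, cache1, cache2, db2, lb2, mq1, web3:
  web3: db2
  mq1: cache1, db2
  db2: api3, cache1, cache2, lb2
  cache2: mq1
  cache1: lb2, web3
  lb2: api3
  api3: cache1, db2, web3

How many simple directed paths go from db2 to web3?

8

db2→api3→cache1→web3
db2→api3→web3
db2→cache1→lb2→api3→web3
db2→cache1→web3
db2→cache2→mq1→cache1→lb2→api3→web3
db2→cache2→mq1→cache1→web3
db2→lb2→api3→cache1→web3
db2→lb2→api3→web3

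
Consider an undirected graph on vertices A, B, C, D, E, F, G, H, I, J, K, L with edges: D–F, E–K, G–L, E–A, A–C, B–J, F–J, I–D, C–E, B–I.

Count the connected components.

4

From A: component {A, C, E, K}.
From B: component {B, D, F, I, J}.
From G: component {G, L}.
From H: component {H}.
That's 4 components.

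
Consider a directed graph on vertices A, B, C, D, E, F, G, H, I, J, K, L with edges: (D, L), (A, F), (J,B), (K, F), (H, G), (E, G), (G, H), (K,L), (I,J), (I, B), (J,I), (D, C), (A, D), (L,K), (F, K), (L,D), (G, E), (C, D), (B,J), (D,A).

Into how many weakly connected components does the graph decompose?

From A: component {A, C, D, F, K, L}.
From B: component {B, I, J}.
From E: component {E, G, H}.
That's 3 components.

3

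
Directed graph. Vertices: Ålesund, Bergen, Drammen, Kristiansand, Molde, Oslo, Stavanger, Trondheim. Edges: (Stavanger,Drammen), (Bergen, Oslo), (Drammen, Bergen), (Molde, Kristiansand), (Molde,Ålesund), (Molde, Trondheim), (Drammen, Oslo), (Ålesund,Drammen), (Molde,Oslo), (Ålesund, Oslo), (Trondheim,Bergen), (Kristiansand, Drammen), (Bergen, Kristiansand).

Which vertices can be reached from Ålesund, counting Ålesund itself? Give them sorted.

Ålesund, Bergen, Drammen, Kristiansand, Oslo

Start at Ålesund.
Its neighbours: Drammen, Oslo.
Then their neighbours: Bergen.
Then next layer: Kristiansand.
Nothing further is reachable.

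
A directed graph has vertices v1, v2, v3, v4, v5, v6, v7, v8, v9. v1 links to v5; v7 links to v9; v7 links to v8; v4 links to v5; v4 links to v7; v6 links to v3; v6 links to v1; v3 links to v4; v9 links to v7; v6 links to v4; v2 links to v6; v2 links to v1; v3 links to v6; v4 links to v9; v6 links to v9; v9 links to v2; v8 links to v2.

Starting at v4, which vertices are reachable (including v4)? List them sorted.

v1, v2, v3, v4, v5, v6, v7, v8, v9

Start at v4.
Its neighbours: v5, v7, v9.
Then their neighbours: v2, v8.
Then next layer: v1, v6.
Then next layer: v3.
Every vertex is now reached.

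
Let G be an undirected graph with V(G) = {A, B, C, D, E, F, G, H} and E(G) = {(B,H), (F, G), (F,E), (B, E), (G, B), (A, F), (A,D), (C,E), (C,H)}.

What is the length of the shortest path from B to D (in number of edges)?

4

Distance 0: B.
Distance 1: E, G, H.
Distance 2: C, F.
Distance 3: A.
Distance 4: D — contains D.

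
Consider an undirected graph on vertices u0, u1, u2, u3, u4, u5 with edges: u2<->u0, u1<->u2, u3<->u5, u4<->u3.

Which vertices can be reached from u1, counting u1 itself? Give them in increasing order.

Start at u1.
Its neighbours: u2.
Then their neighbours: u0.
Nothing further is reachable.

u0, u1, u2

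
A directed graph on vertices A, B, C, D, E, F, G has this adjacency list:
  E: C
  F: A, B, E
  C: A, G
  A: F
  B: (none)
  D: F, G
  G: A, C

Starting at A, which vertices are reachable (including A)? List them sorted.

Start at A.
Its neighbours: F.
Then their neighbours: B, E.
Then next layer: C.
Then next layer: G.
Nothing further is reachable.

A, B, C, E, F, G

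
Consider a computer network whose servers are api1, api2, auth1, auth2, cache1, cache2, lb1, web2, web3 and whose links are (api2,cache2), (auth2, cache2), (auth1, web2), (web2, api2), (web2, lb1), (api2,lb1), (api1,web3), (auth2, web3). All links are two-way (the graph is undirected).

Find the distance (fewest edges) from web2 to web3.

4

Distance 0: web2.
Distance 1: api2, auth1, lb1.
Distance 2: cache2.
Distance 3: auth2.
Distance 4: web3 — contains web3.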